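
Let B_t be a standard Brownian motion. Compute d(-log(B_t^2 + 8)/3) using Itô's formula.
d(-log(B_t^2 + 8)/3) = ((B_t^2 - 8)/(3*(B_t^2 + 8)^2)) dt + (-2*B_t/(3*B_t^2 + 24)) dB_t

Itô's formula for f(B_t) gives d f(B_t) = f'(B_t) dB_t + (1/2) f''(B_t) dt. Compute derivatives of f(x) = -log(x^2 + 8)/3:
  f'(x)  = -2*x/(3*x^2 + 24)
  f''(x) = 2*(x^2 - 8)/(3*(x^2 + 8)^2)
Substitute x = B_t and multiply the f'' term by 1/2:
  drift     = (1/2) * (2*(x^2 - 8)/(3*(x^2 + 8)^2)) evaluated at B_t = (B_t^2 - 8)/(3*(B_t^2 + 8)^2)
  diffusion = (-2*x/(3*x^2 + 24)) evaluated at B_t = -2*B_t/(3*B_t^2 + 24)
Therefore d(-log(B_t^2 + 8)/3) = ((B_t^2 - 8)/(3*(B_t^2 + 8)^2)) dt + (-2*B_t/(3*B_t^2 + 24)) dB_t.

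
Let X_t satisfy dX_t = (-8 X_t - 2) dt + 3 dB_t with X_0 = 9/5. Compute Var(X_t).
Var(X_t) = 9/16 - 9*exp(-16*t)/16

The variance V(t) = Var(X_t) satisfies V'(t) = 2 a V(t) + c^2 with V(0) = 0 (drift coefficient is linear in X, diffusion is constant). With a = -8, c = 3, the solution is
  V(t) = (c^2 / (2 a)) * (exp(2 a t) - 1)
       = (3^2 / (2*(-8))) * (exp((-16) t) - 1)
       = 9/16 - 9*exp(-16*t)/16.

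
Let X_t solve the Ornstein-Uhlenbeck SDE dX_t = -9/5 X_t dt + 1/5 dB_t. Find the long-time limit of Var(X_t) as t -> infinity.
lim Var(X_t) = 1/90

The OU SDE dX = -theta X dt + sigma dB admits the integrating factor exp(theta t): d(exp(theta t) X_t) = sigma exp(theta t) dB_t. Integrating from 0 to t gives X_t = x_0 * exp(-theta t) + sigma * int_0^t exp(-theta (t-s)) dB_s for any initial x_0. The Itô integral has variance (by the Itô isometry) sigma^2 * int_0^t exp(-2 theta (t - s)) ds = sigma^2 * (1 - exp(-2 theta t)) / (2 theta), independent of x_0.
With theta = 9/5, sigma = 1/5:
  Var(X_t) = (1/5)^2 * (1 - exp(-2*9/5 t)) / (2 * 9/5) = 1/90 - exp(-18*t/5)/90.
As t -> infinity, exp(-2*9/5 t) -> 0, so the stationary variance is sigma^2 / (2 theta) = 1/90.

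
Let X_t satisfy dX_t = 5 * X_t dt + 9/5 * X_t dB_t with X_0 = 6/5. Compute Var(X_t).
Var(X_t) = 36*(exp(81*t/25) - 1)*exp(10*t)/25

For GBM dX = mu X dt + sigma X dB with X_0 = x_0, apply Itô to Y = log X: dY = (mu - sigma^2/2) dt + sigma dB, so Y_t = log(x_0) + (mu - sigma^2/2) t + sigma B_t and hence X_t = x_0 * exp((mu - sigma^2/2) t + sigma B_t).
With mu = 5, sigma = 9/5, x_0 = 6/5, this gives:
  X_t = 6/5 * exp((169/50) * t + (9/5) * B_t).
Since sigma*B_t ~ Normal(0, sigma^2 t), E[exp(sigma*B_t)] = exp(sigma^2 t / 2); so E[X_t] = x_0 * exp((mu - sigma^2/2) t) * exp(sigma^2 t / 2) = x_0 * exp(mu t) = 6*exp(5*t)/5.
Var(X_t) = E[X_t^2] - (E[X_t])^2 = x_0^2 * exp(2 mu t) * (exp(sigma^2 t) - 1) = 36*(exp(81*t/25) - 1)*exp(10*t)/25.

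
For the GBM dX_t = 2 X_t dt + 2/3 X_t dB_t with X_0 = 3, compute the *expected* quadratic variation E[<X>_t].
E[<X>_t] = 9*exp(40*t/9)/10 - 9/10

<X>_t = int_0^t ((2/3) * X_s)^2 ds. Taking expectation inside the integral: E[<X>_t] = (2/3)^2 * int_0^t E[X_s^2] ds. For GBM, E[X_s^2] = x_0^2 * exp((2 mu + sigma^2) s). Integrating:
  E[<X>_t] = (2/3)^2 * 3^2 * (exp((2*2 + (2/3)^2) t) - 1) / (2*2 + (2/3)^2)
           = (2/3)^2 * 3^2 * (exp((40/9) t) - 1) / (40/9) = 9*exp(40*t/9)/10 - 9/10.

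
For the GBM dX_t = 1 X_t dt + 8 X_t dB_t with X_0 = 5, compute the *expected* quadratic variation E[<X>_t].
E[<X>_t] = 800*exp(66*t)/33 - 800/33

<X>_t = int_0^t (8 * X_s)^2 ds. Taking expectation inside the integral: E[<X>_t] = 8^2 * int_0^t E[X_s^2] ds. For GBM, E[X_s^2] = x_0^2 * exp((2 mu + sigma^2) s). Integrating:
  E[<X>_t] = 8^2 * 5^2 * (exp((2*1 + 8^2) t) - 1) / (2*1 + 8^2)
           = 8^2 * 5^2 * (exp(66 t) - 1) / 66 = 800*exp(66*t)/33 - 800/33.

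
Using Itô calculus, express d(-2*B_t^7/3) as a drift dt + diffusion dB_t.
d(-2*B_t^7/3) = (-14*B_t^5) dt + (-14*B_t^6/3) dB_t

Itô's formula for f(B_t) gives d f(B_t) = f'(B_t) dB_t + (1/2) f''(B_t) dt. Compute derivatives of f(x) = -2*x^7/3:
  f'(x)  = -14*x^6/3
  f''(x) = -28*x^5
Substitute x = B_t and multiply the f'' term by 1/2:
  drift     = (1/2) * (-28*x^5) evaluated at B_t = -14*B_t^5
  diffusion = (-14*x^6/3) evaluated at B_t = -14*B_t^6/3
Therefore d(-2*B_t^7/3) = (-14*B_t^5) dt + (-14*B_t^6/3) dB_t.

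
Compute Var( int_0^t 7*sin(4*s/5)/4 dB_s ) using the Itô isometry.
Var = 49*t/32 - 245*sin(4*t/5)*cos(4*t/5)/128

The Itô integral of a deterministic integrand f(s) has mean 0 because each increment f(s) * (B_{s+ds} - B_s) has mean 0. By the Itô isometry:
  Var( int_0^t f(s) dB_s ) = E[ (int_0^t f(s) dB_s)^2 ] = int_0^t f(s)^2 ds.
Here f(s) = 7*sin(4*s/5)/4, so f(s)^2 = 49*sin(4*s/5)^2/16. Integrate:
  int_0^t (49*sin(4*s/5)^2/16) ds = 49*t/32 - 245*sin(4*t/5)*cos(4*t/5)/128.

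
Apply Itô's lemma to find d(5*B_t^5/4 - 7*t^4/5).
d(5*B_t^5/4 - 7*t^4/5) = (25*B_t^3/2 - 28*t^3/5) dt + (25*B_t^4/4) dB_t

Itô's formula for f(t, x): d f(t, B_t) = (f_t + (1/2) f_xx) dt + f_x dB_t. Compute partials of f(t, x) = -7*t^4/5 + 5*x^5/4:
  f_t(t,x)  = -28*t^3/5
  f_x(t,x)  = 25*x^4/4
  f_xx(t,x) = 25*x^3
Assemble drift = f_t + (1/2) f_xx = -28*t^3/5 + 25*x^3/2 and diffusion = f_x = 25*x^4/4. Substituting x = B_t:
  d(5*B_t^5/4 - 7*t^4/5) = (25*B_t^3/2 - 28*t^3/5) dt + (25*B_t^4/4) dB_t.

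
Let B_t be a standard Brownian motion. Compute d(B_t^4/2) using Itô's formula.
d(B_t^4/2) = (3*B_t^2) dt + (2*B_t^3) dB_t

Itô's formula for f(B_t) gives d f(B_t) = f'(B_t) dB_t + (1/2) f''(B_t) dt. Compute derivatives of f(x) = x^4/2:
  f'(x)  = 2*x^3
  f''(x) = 6*x^2
Substitute x = B_t and multiply the f'' term by 1/2:
  drift     = (1/2) * (6*x^2) evaluated at B_t = 3*B_t^2
  diffusion = (2*x^3) evaluated at B_t = 2*B_t^3
Therefore d(B_t^4/2) = (3*B_t^2) dt + (2*B_t^3) dB_t.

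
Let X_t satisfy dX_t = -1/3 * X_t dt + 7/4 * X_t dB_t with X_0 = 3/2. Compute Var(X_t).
Var(X_t) = (9*exp(49*t/16) - 9)*exp(-2*t/3)/4

For GBM dX = mu X dt + sigma X dB with X_0 = x_0, apply Itô to Y = log X: dY = (mu - sigma^2/2) dt + sigma dB, so Y_t = log(x_0) + (mu - sigma^2/2) t + sigma B_t and hence X_t = x_0 * exp((mu - sigma^2/2) t + sigma B_t).
With mu = -1/3, sigma = 7/4, x_0 = 3/2, this gives:
  X_t = 3/2 * exp((-179/96) * t + (7/4) * B_t).
Since sigma*B_t ~ Normal(0, sigma^2 t), E[exp(sigma*B_t)] = exp(sigma^2 t / 2); so E[X_t] = x_0 * exp((mu - sigma^2/2) t) * exp(sigma^2 t / 2) = x_0 * exp(mu t) = 3*exp(-t/3)/2.
Var(X_t) = E[X_t^2] - (E[X_t])^2 = x_0^2 * exp(2 mu t) * (exp(sigma^2 t) - 1) = (9*exp(49*t/16) - 9)*exp(-2*t/3)/4.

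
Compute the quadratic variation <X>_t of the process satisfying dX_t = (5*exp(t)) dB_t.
<X>_t = 25*exp(2*t)/2 - 25/2

For an Itô process dX_t = a(t) dt + b(t) dB_t, the quadratic variation is <X>_t = int_0^t b(s)^2 ds (the drift term does not contribute). Here b(s) = 5*exp(s), so
  b(s)^2 = 25*exp(2*s).
Integrating from 0 to t:
  <X>_t = int_0^t (25*exp(2*s)) ds = 25*exp(2*t)/2 - 25/2.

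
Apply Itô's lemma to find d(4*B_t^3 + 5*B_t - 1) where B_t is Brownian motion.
d(4*B_t^3 + 5*B_t - 1) = (12*B_t) dt + (12*B_t^2 + 5) dB_t

Itô's formula for f(B_t) gives d f(B_t) = f'(B_t) dB_t + (1/2) f''(B_t) dt. Compute derivatives of f(x) = 4*x^3 + 5*x - 1:
  f'(x)  = 12*x^2 + 5
  f''(x) = 24*x
Substitute x = B_t and multiply the f'' term by 1/2:
  drift     = (1/2) * (24*x) evaluated at B_t = 12*B_t
  diffusion = (12*x^2 + 5) evaluated at B_t = 12*B_t^2 + 5
Therefore d(4*B_t^3 + 5*B_t - 1) = (12*B_t) dt + (12*B_t^2 + 5) dB_t.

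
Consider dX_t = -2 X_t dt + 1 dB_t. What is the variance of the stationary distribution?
lim Var(X_t) = 1/4

The OU SDE dX = -theta X dt + sigma dB admits the integrating factor exp(theta t): d(exp(theta t) X_t) = sigma exp(theta t) dB_t. Integrating from 0 to t gives X_t = x_0 * exp(-theta t) + sigma * int_0^t exp(-theta (t-s)) dB_s for any initial x_0. The Itô integral has variance (by the Itô isometry) sigma^2 * int_0^t exp(-2 theta (t - s)) ds = sigma^2 * (1 - exp(-2 theta t)) / (2 theta), independent of x_0.
With theta = 2, sigma = 1:
  Var(X_t) = (1)^2 * (1 - exp(-2*2 t)) / (2 * 2) = 1/4 - exp(-4*t)/4.
As t -> infinity, exp(-2*2 t) -> 0, so the stationary variance is sigma^2 / (2 theta) = 1/4.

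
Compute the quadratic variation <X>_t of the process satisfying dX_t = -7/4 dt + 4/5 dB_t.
<X>_t = 16*t/25

For an Itô process dX_t = a(t) dt + b(t) dB_t, the quadratic variation is <X>_t = int_0^t b(s)^2 ds (the drift term does not contribute). Here b(s) = 4/5, so
  b(s)^2 = 16/25.
Integrating from 0 to t:
  <X>_t = int_0^t (16/25) ds = 16*t/25.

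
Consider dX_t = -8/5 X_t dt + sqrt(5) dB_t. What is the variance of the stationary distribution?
lim Var(X_t) = 25/16

The OU SDE dX = -theta X dt + sigma dB admits the integrating factor exp(theta t): d(exp(theta t) X_t) = sigma exp(theta t) dB_t. Integrating from 0 to t gives X_t = x_0 * exp(-theta t) + sigma * int_0^t exp(-theta (t-s)) dB_s for any initial x_0. The Itô integral has variance (by the Itô isometry) sigma^2 * int_0^t exp(-2 theta (t - s)) ds = sigma^2 * (1 - exp(-2 theta t)) / (2 theta), independent of x_0.
With theta = 8/5, sigma = sqrt(5):
  Var(X_t) = (sqrt(5))^2 * (1 - exp(-2*8/5 t)) / (2 * 8/5) = 25/16 - 25*exp(-16*t/5)/16.
As t -> infinity, exp(-2*8/5 t) -> 0, so the stationary variance is sigma^2 / (2 theta) = 25/16.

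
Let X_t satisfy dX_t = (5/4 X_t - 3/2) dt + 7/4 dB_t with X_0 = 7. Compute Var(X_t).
Var(X_t) = 49*exp(5*t/2)/40 - 49/40

The variance V(t) = Var(X_t) satisfies V'(t) = 2 a V(t) + c^2 with V(0) = 0 (drift coefficient is linear in X, diffusion is constant). With a = 5/4, c = 7/4, the solution is
  V(t) = (c^2 / (2 a)) * (exp(2 a t) - 1)
       = ((7/4)^2 / (2*(5/4))) * (exp((5/2) t) - 1)
       = 49*exp(5*t/2)/40 - 49/40.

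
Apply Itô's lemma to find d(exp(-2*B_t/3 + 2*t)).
d(exp(-2*B_t/3 + 2*t)) = (20*exp(-2*B_t/3 + 2*t)/9) dt + (-2*exp(-2*B_t/3 + 2*t)/3) dB_t

Itô's formula for f(t, x): d f(t, B_t) = (f_t + (1/2) f_xx) dt + f_x dB_t. Compute partials of f(t, x) = exp(2*t - 2*x/3):
  f_t(t,x)  = 2*exp(2*t - 2*x/3)
  f_x(t,x)  = -2*exp(2*t - 2*x/3)/3
  f_xx(t,x) = 4*exp(2*t - 2*x/3)/9
Assemble drift = f_t + (1/2) f_xx = 20*exp(2*t - 2*x/3)/9 and diffusion = f_x = -2*exp(2*t - 2*x/3)/3. Substituting x = B_t:
  d(exp(-2*B_t/3 + 2*t)) = (20*exp(-2*B_t/3 + 2*t)/9) dt + (-2*exp(-2*B_t/3 + 2*t)/3) dB_t.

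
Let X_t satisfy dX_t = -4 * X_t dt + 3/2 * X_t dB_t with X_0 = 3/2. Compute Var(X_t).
Var(X_t) = (9*exp(9*t/4) - 9)*exp(-8*t)/4

For GBM dX = mu X dt + sigma X dB with X_0 = x_0, apply Itô to Y = log X: dY = (mu - sigma^2/2) dt + sigma dB, so Y_t = log(x_0) + (mu - sigma^2/2) t + sigma B_t and hence X_t = x_0 * exp((mu - sigma^2/2) t + sigma B_t).
With mu = -4, sigma = 3/2, x_0 = 3/2, this gives:
  X_t = 3/2 * exp((-41/8) * t + (3/2) * B_t).
Since sigma*B_t ~ Normal(0, sigma^2 t), E[exp(sigma*B_t)] = exp(sigma^2 t / 2); so E[X_t] = x_0 * exp((mu - sigma^2/2) t) * exp(sigma^2 t / 2) = x_0 * exp(mu t) = 3*exp(-4*t)/2.
Var(X_t) = E[X_t^2] - (E[X_t])^2 = x_0^2 * exp(2 mu t) * (exp(sigma^2 t) - 1) = (9*exp(9*t/4) - 9)*exp(-8*t)/4.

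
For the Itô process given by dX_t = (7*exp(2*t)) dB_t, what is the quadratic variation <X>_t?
<X>_t = 49*exp(4*t)/4 - 49/4

For an Itô process dX_t = a(t) dt + b(t) dB_t, the quadratic variation is <X>_t = int_0^t b(s)^2 ds (the drift term does not contribute). Here b(s) = 7*exp(2*s), so
  b(s)^2 = 49*exp(4*s).
Integrating from 0 to t:
  <X>_t = int_0^t (49*exp(4*s)) ds = 49*exp(4*t)/4 - 49/4.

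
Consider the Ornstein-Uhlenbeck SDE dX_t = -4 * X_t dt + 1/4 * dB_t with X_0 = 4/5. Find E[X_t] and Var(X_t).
E[X_t] = 4*exp(-4*t)/5; Var(X_t) = 1/128 - exp(-8*t)/128

The OU SDE dX = -theta X dt + sigma dB admits the integrating factor exp(theta t): d(exp(theta t) X_t) = sigma exp(theta t) dB_t. Integrating from 0 to t:
  X_t = x_0 * exp(-theta t) + sigma * int_0^t exp(-theta (t-s)) dB_s.
The Itô integral has mean 0 and (by the Itô isometry) variance sigma^2 * int_0^t exp(-2 theta (t - s)) ds = sigma^2 * (1 - exp(-2 theta t)) / (2 theta).
With theta = 4, sigma = 1/4, x_0 = 4/5:
  E[X_t] = 4/5 * exp(-4 t) = 4*exp(-4*t)/5
  Var(X_t) = (1/4)^2 * (1 - exp(-2*4 t)) / (2 * 4) = 1/128 - exp(-8*t)/128.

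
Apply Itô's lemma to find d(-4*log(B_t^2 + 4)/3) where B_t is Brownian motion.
d(-4*log(B_t^2 + 4)/3) = (4*(B_t^2 - 4)/(3*(B_t^2 + 4)^2)) dt + (-8*B_t/(3*B_t^2 + 12)) dB_t

Itô's formula for f(B_t) gives d f(B_t) = f'(B_t) dB_t + (1/2) f''(B_t) dt. Compute derivatives of f(x) = -4*log(x^2 + 4)/3:
  f'(x)  = -8*x/(3*x^2 + 12)
  f''(x) = 8*(x^2 - 4)/(3*(x^2 + 4)^2)
Substitute x = B_t and multiply the f'' term by 1/2:
  drift     = (1/2) * (8*(x^2 - 4)/(3*(x^2 + 4)^2)) evaluated at B_t = 4*(B_t^2 - 4)/(3*(B_t^2 + 4)^2)
  diffusion = (-8*x/(3*x^2 + 12)) evaluated at B_t = -8*B_t/(3*B_t^2 + 12)
Therefore d(-4*log(B_t^2 + 4)/3) = (4*(B_t^2 - 4)/(3*(B_t^2 + 4)^2)) dt + (-8*B_t/(3*B_t^2 + 12)) dB_t.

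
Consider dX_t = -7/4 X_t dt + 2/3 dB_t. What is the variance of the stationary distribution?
lim Var(X_t) = 8/63

The OU SDE dX = -theta X dt + sigma dB admits the integrating factor exp(theta t): d(exp(theta t) X_t) = sigma exp(theta t) dB_t. Integrating from 0 to t gives X_t = x_0 * exp(-theta t) + sigma * int_0^t exp(-theta (t-s)) dB_s for any initial x_0. The Itô integral has variance (by the Itô isometry) sigma^2 * int_0^t exp(-2 theta (t - s)) ds = sigma^2 * (1 - exp(-2 theta t)) / (2 theta), independent of x_0.
With theta = 7/4, sigma = 2/3:
  Var(X_t) = (2/3)^2 * (1 - exp(-2*7/4 t)) / (2 * 7/4) = 8/63 - 8*exp(-7*t/2)/63.
As t -> infinity, exp(-2*7/4 t) -> 0, so the stationary variance is sigma^2 / (2 theta) = 8/63.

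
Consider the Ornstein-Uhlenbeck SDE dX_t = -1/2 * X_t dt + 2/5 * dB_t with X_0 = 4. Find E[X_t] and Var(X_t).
E[X_t] = 4*exp(-t/2); Var(X_t) = 4/25 - 4*exp(-t)/25

The OU SDE dX = -theta X dt + sigma dB admits the integrating factor exp(theta t): d(exp(theta t) X_t) = sigma exp(theta t) dB_t. Integrating from 0 to t:
  X_t = x_0 * exp(-theta t) + sigma * int_0^t exp(-theta (t-s)) dB_s.
The Itô integral has mean 0 and (by the Itô isometry) variance sigma^2 * int_0^t exp(-2 theta (t - s)) ds = sigma^2 * (1 - exp(-2 theta t)) / (2 theta).
With theta = 1/2, sigma = 2/5, x_0 = 4:
  E[X_t] = 4 * exp(-1/2 t) = 4*exp(-t/2)
  Var(X_t) = (2/5)^2 * (1 - exp(-2*1/2 t)) / (2 * 1/2) = 4/25 - 4*exp(-t)/25.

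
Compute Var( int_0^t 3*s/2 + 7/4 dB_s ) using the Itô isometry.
Var = t*(12*t^2 + 42*t + 49)/16

The Itô integral of a deterministic integrand f(s) has mean 0 because each increment f(s) * (B_{s+ds} - B_s) has mean 0. By the Itô isometry:
  Var( int_0^t f(s) dB_s ) = E[ (int_0^t f(s) dB_s)^2 ] = int_0^t f(s)^2 ds.
Here f(s) = 3*s/2 + 7/4, so f(s)^2 = (6*s + 7)^2/16. Integrate:
  int_0^t ((6*s + 7)^2/16) ds = t*(12*t^2 + 42*t + 49)/16.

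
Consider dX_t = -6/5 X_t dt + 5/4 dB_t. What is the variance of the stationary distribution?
lim Var(X_t) = 125/192

The OU SDE dX = -theta X dt + sigma dB admits the integrating factor exp(theta t): d(exp(theta t) X_t) = sigma exp(theta t) dB_t. Integrating from 0 to t gives X_t = x_0 * exp(-theta t) + sigma * int_0^t exp(-theta (t-s)) dB_s for any initial x_0. The Itô integral has variance (by the Itô isometry) sigma^2 * int_0^t exp(-2 theta (t - s)) ds = sigma^2 * (1 - exp(-2 theta t)) / (2 theta), independent of x_0.
With theta = 6/5, sigma = 5/4:
  Var(X_t) = (5/4)^2 * (1 - exp(-2*6/5 t)) / (2 * 6/5) = 125/192 - 125*exp(-12*t/5)/192.
As t -> infinity, exp(-2*6/5 t) -> 0, so the stationary variance is sigma^2 / (2 theta) = 125/192.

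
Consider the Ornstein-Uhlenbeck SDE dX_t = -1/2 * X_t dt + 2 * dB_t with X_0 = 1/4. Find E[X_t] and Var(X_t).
E[X_t] = exp(-t/2)/4; Var(X_t) = 4 - 4*exp(-t)

The OU SDE dX = -theta X dt + sigma dB admits the integrating factor exp(theta t): d(exp(theta t) X_t) = sigma exp(theta t) dB_t. Integrating from 0 to t:
  X_t = x_0 * exp(-theta t) + sigma * int_0^t exp(-theta (t-s)) dB_s.
The Itô integral has mean 0 and (by the Itô isometry) variance sigma^2 * int_0^t exp(-2 theta (t - s)) ds = sigma^2 * (1 - exp(-2 theta t)) / (2 theta).
With theta = 1/2, sigma = 2, x_0 = 1/4:
  E[X_t] = 1/4 * exp(-1/2 t) = exp(-t/2)/4
  Var(X_t) = (2)^2 * (1 - exp(-2*1/2 t)) / (2 * 1/2) = 4 - 4*exp(-t).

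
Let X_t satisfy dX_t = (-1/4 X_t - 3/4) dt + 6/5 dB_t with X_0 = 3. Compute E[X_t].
E[X_t] = -3 + 6*exp(-t/4)

Taking expectations and using E[dB_t] = 0, the mean m(t) = E[X_t] satisfies the ODE m'(t) = a m(t) + b with m(0) = x_0. With a = -1/4, b = -3/4, x_0 = 3, the solution is
  m(t) = x_0 * exp(a t) + (b/a) * (exp(a t) - 1)
       = 3 * exp((-1/4) t) + ((-3/4)/(-1/4)) * (exp((-1/4) t) - 1)
       = -3 + 6*exp(-t/4).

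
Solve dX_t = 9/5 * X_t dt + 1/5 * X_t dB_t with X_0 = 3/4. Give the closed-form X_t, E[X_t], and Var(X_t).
X_t = 3/4 * exp((89/50) t + (1/5) B_t); E[X_t] = 3*exp(9*t/5)/4; Var(X_t) = 9*(exp(t/25) - 1)*exp(18*t/5)/16

For GBM dX = mu X dt + sigma X dB with X_0 = x_0, apply Itô to Y = log X: dY = (mu - sigma^2/2) dt + sigma dB, so Y_t = log(x_0) + (mu - sigma^2/2) t + sigma B_t and hence X_t = x_0 * exp((mu - sigma^2/2) t + sigma B_t).
With mu = 9/5, sigma = 1/5, x_0 = 3/4, this gives:
  X_t = 3/4 * exp((89/50) * t + (1/5) * B_t).
Since sigma*B_t ~ Normal(0, sigma^2 t), E[exp(sigma*B_t)] = exp(sigma^2 t / 2); so E[X_t] = x_0 * exp((mu - sigma^2/2) t) * exp(sigma^2 t / 2) = x_0 * exp(mu t) = 3*exp(9*t/5)/4.
Var(X_t) = E[X_t^2] - (E[X_t])^2 = x_0^2 * exp(2 mu t) * (exp(sigma^2 t) - 1) = 9*(exp(t/25) - 1)*exp(18*t/5)/16.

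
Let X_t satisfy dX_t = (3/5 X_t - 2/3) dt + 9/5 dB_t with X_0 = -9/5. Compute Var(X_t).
Var(X_t) = 27*exp(6*t/5)/10 - 27/10

The variance V(t) = Var(X_t) satisfies V'(t) = 2 a V(t) + c^2 with V(0) = 0 (drift coefficient is linear in X, diffusion is constant). With a = 3/5, c = 9/5, the solution is
  V(t) = (c^2 / (2 a)) * (exp(2 a t) - 1)
       = ((9/5)^2 / (2*(3/5))) * (exp((6/5) t) - 1)
       = 27*exp(6*t/5)/10 - 27/10.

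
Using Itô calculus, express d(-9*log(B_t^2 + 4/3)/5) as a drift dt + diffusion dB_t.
d(-9*log(B_t^2 + 4/3)/5) = (27*(3*B_t^2 - 4)/(5*(3*B_t^2 + 4)^2)) dt + (-54*B_t/(15*B_t^2 + 20)) dB_t

Itô's formula for f(B_t) gives d f(B_t) = f'(B_t) dB_t + (1/2) f''(B_t) dt. Compute derivatives of f(x) = -9*log(x^2 + 4/3)/5:
  f'(x)  = -54*x/(15*x^2 + 20)
  f''(x) = 54*(3*x^2 - 4)/(5*(3*x^2 + 4)^2)
Substitute x = B_t and multiply the f'' term by 1/2:
  drift     = (1/2) * (54*(3*x^2 - 4)/(5*(3*x^2 + 4)^2)) evaluated at B_t = 27*(3*B_t^2 - 4)/(5*(3*B_t^2 + 4)^2)
  diffusion = (-54*x/(15*x^2 + 20)) evaluated at B_t = -54*B_t/(15*B_t^2 + 20)
Therefore d(-9*log(B_t^2 + 4/3)/5) = (27*(3*B_t^2 - 4)/(5*(3*B_t^2 + 4)^2)) dt + (-54*B_t/(15*B_t^2 + 20)) dB_t.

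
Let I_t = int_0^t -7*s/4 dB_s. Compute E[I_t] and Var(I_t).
E[I_t] = 0; Var(I_t) = 49*t^3/48

The Itô integral of a deterministic integrand f(s) has mean 0 because each increment f(s) * (B_{s+ds} - B_s) has mean 0. By the Itô isometry:
  Var( int_0^t f(s) dB_s ) = E[ (int_0^t f(s) dB_s)^2 ] = int_0^t f(s)^2 ds.
Here f(s) = -7*s/4, so f(s)^2 = 49*s^2/16. Integrate:
  int_0^t (49*s^2/16) ds = 49*t^3/48.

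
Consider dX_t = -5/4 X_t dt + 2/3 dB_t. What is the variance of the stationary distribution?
lim Var(X_t) = 8/45

The OU SDE dX = -theta X dt + sigma dB admits the integrating factor exp(theta t): d(exp(theta t) X_t) = sigma exp(theta t) dB_t. Integrating from 0 to t gives X_t = x_0 * exp(-theta t) + sigma * int_0^t exp(-theta (t-s)) dB_s for any initial x_0. The Itô integral has variance (by the Itô isometry) sigma^2 * int_0^t exp(-2 theta (t - s)) ds = sigma^2 * (1 - exp(-2 theta t)) / (2 theta), independent of x_0.
With theta = 5/4, sigma = 2/3:
  Var(X_t) = (2/3)^2 * (1 - exp(-2*5/4 t)) / (2 * 5/4) = 8/45 - 8*exp(-5*t/2)/45.
As t -> infinity, exp(-2*5/4 t) -> 0, so the stationary variance is sigma^2 / (2 theta) = 8/45.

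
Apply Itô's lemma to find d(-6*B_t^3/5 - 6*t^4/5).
d(-6*B_t^3/5 - 6*t^4/5) = (-18*B_t/5 - 24*t^3/5) dt + (-18*B_t^2/5) dB_t

Itô's formula for f(t, x): d f(t, B_t) = (f_t + (1/2) f_xx) dt + f_x dB_t. Compute partials of f(t, x) = -6*t^4/5 - 6*x^3/5:
  f_t(t,x)  = -24*t^3/5
  f_x(t,x)  = -18*x^2/5
  f_xx(t,x) = -36*x/5
Assemble drift = f_t + (1/2) f_xx = -24*t^3/5 - 18*x/5 and diffusion = f_x = -18*x^2/5. Substituting x = B_t:
  d(-6*B_t^3/5 - 6*t^4/5) = (-18*B_t/5 - 24*t^3/5) dt + (-18*B_t^2/5) dB_t.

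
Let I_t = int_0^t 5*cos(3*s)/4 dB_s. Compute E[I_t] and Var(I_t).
E[I_t] = 0; Var(I_t) = 25*t/32 + 25*sin(6*t)/192

The Itô integral of a deterministic integrand f(s) has mean 0 because each increment f(s) * (B_{s+ds} - B_s) has mean 0. By the Itô isometry:
  Var( int_0^t f(s) dB_s ) = E[ (int_0^t f(s) dB_s)^2 ] = int_0^t f(s)^2 ds.
Here f(s) = 5*cos(3*s)/4, so f(s)^2 = 25*cos(3*s)^2/16. Integrate:
  int_0^t (25*cos(3*s)^2/16) ds = 25*t/32 + 25*sin(6*t)/192.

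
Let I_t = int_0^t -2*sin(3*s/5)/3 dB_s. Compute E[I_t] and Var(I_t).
E[I_t] = 0; Var(I_t) = 2*t/9 - 5*sin(6*t/5)/27

The Itô integral of a deterministic integrand f(s) has mean 0 because each increment f(s) * (B_{s+ds} - B_s) has mean 0. By the Itô isometry:
  Var( int_0^t f(s) dB_s ) = E[ (int_0^t f(s) dB_s)^2 ] = int_0^t f(s)^2 ds.
Here f(s) = -2*sin(3*s/5)/3, so f(s)^2 = 4*sin(3*s/5)^2/9. Integrate:
  int_0^t (4*sin(3*s/5)^2/9) ds = 2*t/9 - 5*sin(6*t/5)/27.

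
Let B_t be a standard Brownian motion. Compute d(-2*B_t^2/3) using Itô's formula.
d(-2*B_t^2/3) = (-2/3) dt + (-4*B_t/3) dB_t

Itô's formula for f(B_t) gives d f(B_t) = f'(B_t) dB_t + (1/2) f''(B_t) dt. Compute derivatives of f(x) = -2*x^2/3:
  f'(x)  = -4*x/3
  f''(x) = -4/3
Substitute x = B_t and multiply the f'' term by 1/2:
  drift     = (1/2) * (-4/3) evaluated at B_t = -2/3
  diffusion = (-4*x/3) evaluated at B_t = -4*B_t/3
Therefore d(-2*B_t^2/3) = (-2/3) dt + (-4*B_t/3) dB_t.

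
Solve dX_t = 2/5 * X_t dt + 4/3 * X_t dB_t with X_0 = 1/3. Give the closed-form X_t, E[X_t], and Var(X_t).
X_t = 1/3 * exp((-22/45) t + (4/3) B_t); E[X_t] = exp(2*t/5)/3; Var(X_t) = (exp(16*t/9) - 1)*exp(4*t/5)/9

For GBM dX = mu X dt + sigma X dB with X_0 = x_0, apply Itô to Y = log X: dY = (mu - sigma^2/2) dt + sigma dB, so Y_t = log(x_0) + (mu - sigma^2/2) t + sigma B_t and hence X_t = x_0 * exp((mu - sigma^2/2) t + sigma B_t).
With mu = 2/5, sigma = 4/3, x_0 = 1/3, this gives:
  X_t = 1/3 * exp((-22/45) * t + (4/3) * B_t).
Since sigma*B_t ~ Normal(0, sigma^2 t), E[exp(sigma*B_t)] = exp(sigma^2 t / 2); so E[X_t] = x_0 * exp((mu - sigma^2/2) t) * exp(sigma^2 t / 2) = x_0 * exp(mu t) = exp(2*t/5)/3.
Var(X_t) = E[X_t^2] - (E[X_t])^2 = x_0^2 * exp(2 mu t) * (exp(sigma^2 t) - 1) = (exp(16*t/9) - 1)*exp(4*t/5)/9.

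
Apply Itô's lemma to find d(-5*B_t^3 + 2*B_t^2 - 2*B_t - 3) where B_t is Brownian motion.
d(-5*B_t^3 + 2*B_t^2 - 2*B_t - 3) = (2 - 15*B_t) dt + (-15*B_t^2 + 4*B_t - 2) dB_t

Itô's formula for f(B_t) gives d f(B_t) = f'(B_t) dB_t + (1/2) f''(B_t) dt. Compute derivatives of f(x) = -5*x^3 + 2*x^2 - 2*x - 3:
  f'(x)  = -15*x^2 + 4*x - 2
  f''(x) = 4 - 30*x
Substitute x = B_t and multiply the f'' term by 1/2:
  drift     = (1/2) * (4 - 30*x) evaluated at B_t = 2 - 15*B_t
  diffusion = (-15*x^2 + 4*x - 2) evaluated at B_t = -15*B_t^2 + 4*B_t - 2
Therefore d(-5*B_t^3 + 2*B_t^2 - 2*B_t - 3) = (2 - 15*B_t) dt + (-15*B_t^2 + 4*B_t - 2) dB_t.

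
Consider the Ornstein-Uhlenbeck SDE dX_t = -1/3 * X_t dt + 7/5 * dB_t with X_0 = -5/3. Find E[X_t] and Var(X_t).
E[X_t] = -5*exp(-t/3)/3; Var(X_t) = 147/50 - 147*exp(-2*t/3)/50

The OU SDE dX = -theta X dt + sigma dB admits the integrating factor exp(theta t): d(exp(theta t) X_t) = sigma exp(theta t) dB_t. Integrating from 0 to t:
  X_t = x_0 * exp(-theta t) + sigma * int_0^t exp(-theta (t-s)) dB_s.
The Itô integral has mean 0 and (by the Itô isometry) variance sigma^2 * int_0^t exp(-2 theta (t - s)) ds = sigma^2 * (1 - exp(-2 theta t)) / (2 theta).
With theta = 1/3, sigma = 7/5, x_0 = -5/3:
  E[X_t] = -5/3 * exp(-1/3 t) = -5*exp(-t/3)/3
  Var(X_t) = (7/5)^2 * (1 - exp(-2*1/3 t)) / (2 * 1/3) = 147/50 - 147*exp(-2*t/3)/50.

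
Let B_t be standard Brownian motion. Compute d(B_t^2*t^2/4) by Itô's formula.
d(B_t^2*t^2/4) = (t*(2*B_t^2 + t)/4) dt + (B_t*t^2/2) dB_t

Itô's formula for f(t, x): d f(t, B_t) = (f_t + (1/2) f_xx) dt + f_x dB_t. Compute partials of f(t, x) = t^2*x^2/4:
  f_t(t,x)  = t*x^2/2
  f_x(t,x)  = t^2*x/2
  f_xx(t,x) = t^2/2
Assemble drift = f_t + (1/2) f_xx = t*(t + 2*x^2)/4 and diffusion = f_x = t^2*x/2. Substituting x = B_t:
  d(B_t^2*t^2/4) = (t*(2*B_t^2 + t)/4) dt + (B_t*t^2/2) dB_t.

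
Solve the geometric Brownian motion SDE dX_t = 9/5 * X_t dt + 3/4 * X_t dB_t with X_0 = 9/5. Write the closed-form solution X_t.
X_t = 9/5 * exp((243/160) * t + (3/4) * B_t)

For GBM dX = mu X dt + sigma X dB with X_0 = x_0, apply Itô to Y = log X: dY = (mu - sigma^2/2) dt + sigma dB, so Y_t = log(x_0) + (mu - sigma^2/2) t + sigma B_t and hence X_t = x_0 * exp((mu - sigma^2/2) t + sigma B_t).
With mu = 9/5, sigma = 3/4, x_0 = 9/5, this gives:
  X_t = 9/5 * exp((243/160) * t + (3/4) * B_t).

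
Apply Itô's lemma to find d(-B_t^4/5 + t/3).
d(-B_t^4/5 + t/3) = (1/3 - 6*B_t^2/5) dt + (-4*B_t^3/5) dB_t

Itô's formula for f(t, x): d f(t, B_t) = (f_t + (1/2) f_xx) dt + f_x dB_t. Compute partials of f(t, x) = t/3 - x^4/5:
  f_t(t,x)  = 1/3
  f_x(t,x)  = -4*x^3/5
  f_xx(t,x) = -12*x^2/5
Assemble drift = f_t + (1/2) f_xx = 1/3 - 6*x^2/5 and diffusion = f_x = -4*x^3/5. Substituting x = B_t:
  d(-B_t^4/5 + t/3) = (1/3 - 6*B_t^2/5) dt + (-4*B_t^3/5) dB_t.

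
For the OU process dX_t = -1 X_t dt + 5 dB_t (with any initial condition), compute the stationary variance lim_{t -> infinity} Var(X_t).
lim Var(X_t) = 25/2

The OU SDE dX = -theta X dt + sigma dB admits the integrating factor exp(theta t): d(exp(theta t) X_t) = sigma exp(theta t) dB_t. Integrating from 0 to t gives X_t = x_0 * exp(-theta t) + sigma * int_0^t exp(-theta (t-s)) dB_s for any initial x_0. The Itô integral has variance (by the Itô isometry) sigma^2 * int_0^t exp(-2 theta (t - s)) ds = sigma^2 * (1 - exp(-2 theta t)) / (2 theta), independent of x_0.
With theta = 1, sigma = 5:
  Var(X_t) = (5)^2 * (1 - exp(-2*1 t)) / (2 * 1) = 25/2 - 25*exp(-2*t)/2.
As t -> infinity, exp(-2*1 t) -> 0, so the stationary variance is sigma^2 / (2 theta) = 25/2.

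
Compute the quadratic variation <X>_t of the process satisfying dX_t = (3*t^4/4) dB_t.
<X>_t = t^9/16

For an Itô process dX_t = a(t) dt + b(t) dB_t, the quadratic variation is <X>_t = int_0^t b(s)^2 ds (the drift term does not contribute). Here b(s) = 3*s^4/4, so
  b(s)^2 = 9*s^8/16.
Integrating from 0 to t:
  <X>_t = int_0^t (9*s^8/16) ds = t^9/16.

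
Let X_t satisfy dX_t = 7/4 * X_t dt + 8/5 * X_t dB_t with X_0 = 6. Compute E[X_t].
E[X_t] = 6*exp(7*t/4)

For GBM dX = mu X dt + sigma X dB with X_0 = x_0, apply Itô to Y = log X: dY = (mu - sigma^2/2) dt + sigma dB, so Y_t = log(x_0) + (mu - sigma^2/2) t + sigma B_t and hence X_t = x_0 * exp((mu - sigma^2/2) t + sigma B_t).
With mu = 7/4, sigma = 8/5, x_0 = 6, this gives:
  X_t = 6 * exp((47/100) * t + (8/5) * B_t).
Since sigma*B_t ~ Normal(0, sigma^2 t), E[exp(sigma*B_t)] = exp(sigma^2 t / 2); so E[X_t] = x_0 * exp((mu - sigma^2/2) t) * exp(sigma^2 t / 2) = x_0 * exp(mu t) = 6*exp(7*t/4).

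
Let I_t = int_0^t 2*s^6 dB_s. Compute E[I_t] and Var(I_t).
E[I_t] = 0; Var(I_t) = 4*t^13/13

The Itô integral of a deterministic integrand f(s) has mean 0 because each increment f(s) * (B_{s+ds} - B_s) has mean 0. By the Itô isometry:
  Var( int_0^t f(s) dB_s ) = E[ (int_0^t f(s) dB_s)^2 ] = int_0^t f(s)^2 ds.
Here f(s) = 2*s^6, so f(s)^2 = 4*s^12. Integrate:
  int_0^t (4*s^12) ds = 4*t^13/13.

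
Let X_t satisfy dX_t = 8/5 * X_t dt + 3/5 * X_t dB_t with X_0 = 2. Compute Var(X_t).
Var(X_t) = 4*(exp(9*t/25) - 1)*exp(16*t/5)

For GBM dX = mu X dt + sigma X dB with X_0 = x_0, apply Itô to Y = log X: dY = (mu - sigma^2/2) dt + sigma dB, so Y_t = log(x_0) + (mu - sigma^2/2) t + sigma B_t and hence X_t = x_0 * exp((mu - sigma^2/2) t + sigma B_t).
With mu = 8/5, sigma = 3/5, x_0 = 2, this gives:
  X_t = 2 * exp((71/50) * t + (3/5) * B_t).
Since sigma*B_t ~ Normal(0, sigma^2 t), E[exp(sigma*B_t)] = exp(sigma^2 t / 2); so E[X_t] = x_0 * exp((mu - sigma^2/2) t) * exp(sigma^2 t / 2) = x_0 * exp(mu t) = 2*exp(8*t/5).
Var(X_t) = E[X_t^2] - (E[X_t])^2 = x_0^2 * exp(2 mu t) * (exp(sigma^2 t) - 1) = 4*(exp(9*t/25) - 1)*exp(16*t/5).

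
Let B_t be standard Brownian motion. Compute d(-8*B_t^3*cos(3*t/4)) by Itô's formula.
d(-8*B_t^3*cos(3*t/4)) = (6*B_t*(B_t^2*sin(3*t/4) - 4*cos(3*t/4))) dt + (-24*B_t^2*cos(3*t/4)) dB_t

Itô's formula for f(t, x): d f(t, B_t) = (f_t + (1/2) f_xx) dt + f_x dB_t. Compute partials of f(t, x) = -8*x^3*cos(3*t/4):
  f_t(t,x)  = 6*x^3*sin(3*t/4)
  f_x(t,x)  = -24*x^2*cos(3*t/4)
  f_xx(t,x) = -48*x*cos(3*t/4)
Assemble drift = f_t + (1/2) f_xx = 6*x*(x^2*sin(3*t/4) - 4*cos(3*t/4)) and diffusion = f_x = -24*x^2*cos(3*t/4). Substituting x = B_t:
  d(-8*B_t^3*cos(3*t/4)) = (6*B_t*(B_t^2*sin(3*t/4) - 4*cos(3*t/4))) dt + (-24*B_t^2*cos(3*t/4)) dB_t.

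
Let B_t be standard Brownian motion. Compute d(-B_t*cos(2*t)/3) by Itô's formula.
d(-B_t*cos(2*t)/3) = (2*B_t*sin(2*t)/3) dt + (-cos(2*t)/3) dB_t

Itô's formula for f(t, x): d f(t, B_t) = (f_t + (1/2) f_xx) dt + f_x dB_t. Compute partials of f(t, x) = -x*cos(2*t)/3:
  f_t(t,x)  = 2*x*sin(2*t)/3
  f_x(t,x)  = -cos(2*t)/3
  f_xx(t,x) = 0
Assemble drift = f_t + (1/2) f_xx = 2*x*sin(2*t)/3 and diffusion = f_x = -cos(2*t)/3. Substituting x = B_t:
  d(-B_t*cos(2*t)/3) = (2*B_t*sin(2*t)/3) dt + (-cos(2*t)/3) dB_t.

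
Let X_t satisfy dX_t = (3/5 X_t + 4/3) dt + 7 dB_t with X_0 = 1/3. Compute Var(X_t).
Var(X_t) = 245*exp(6*t/5)/6 - 245/6

The variance V(t) = Var(X_t) satisfies V'(t) = 2 a V(t) + c^2 with V(0) = 0 (drift coefficient is linear in X, diffusion is constant). With a = 3/5, c = 7, the solution is
  V(t) = (c^2 / (2 a)) * (exp(2 a t) - 1)
       = (7^2 / (2*(3/5))) * (exp((6/5) t) - 1)
       = 245*exp(6*t/5)/6 - 245/6.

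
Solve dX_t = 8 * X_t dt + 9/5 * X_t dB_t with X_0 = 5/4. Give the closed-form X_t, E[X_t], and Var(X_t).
X_t = 5/4 * exp((319/50) t + (9/5) B_t); E[X_t] = 5*exp(8*t)/4; Var(X_t) = 25*(exp(81*t/25) - 1)*exp(16*t)/16

For GBM dX = mu X dt + sigma X dB with X_0 = x_0, apply Itô to Y = log X: dY = (mu - sigma^2/2) dt + sigma dB, so Y_t = log(x_0) + (mu - sigma^2/2) t + sigma B_t and hence X_t = x_0 * exp((mu - sigma^2/2) t + sigma B_t).
With mu = 8, sigma = 9/5, x_0 = 5/4, this gives:
  X_t = 5/4 * exp((319/50) * t + (9/5) * B_t).
Since sigma*B_t ~ Normal(0, sigma^2 t), E[exp(sigma*B_t)] = exp(sigma^2 t / 2); so E[X_t] = x_0 * exp((mu - sigma^2/2) t) * exp(sigma^2 t / 2) = x_0 * exp(mu t) = 5*exp(8*t)/4.
Var(X_t) = E[X_t^2] - (E[X_t])^2 = x_0^2 * exp(2 mu t) * (exp(sigma^2 t) - 1) = 25*(exp(81*t/25) - 1)*exp(16*t)/16.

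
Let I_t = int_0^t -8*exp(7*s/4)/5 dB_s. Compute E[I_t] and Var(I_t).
E[I_t] = 0; Var(I_t) = 128*exp(7*t/2)/175 - 128/175

The Itô integral of a deterministic integrand f(s) has mean 0 because each increment f(s) * (B_{s+ds} - B_s) has mean 0. By the Itô isometry:
  Var( int_0^t f(s) dB_s ) = E[ (int_0^t f(s) dB_s)^2 ] = int_0^t f(s)^2 ds.
Here f(s) = -8*exp(7*s/4)/5, so f(s)^2 = 64*exp(7*s/2)/25. Integrate:
  int_0^t (64*exp(7*s/2)/25) ds = 128*exp(7*t/2)/175 - 128/175.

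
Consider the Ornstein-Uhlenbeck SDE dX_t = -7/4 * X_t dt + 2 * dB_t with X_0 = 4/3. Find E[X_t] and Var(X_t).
E[X_t] = 4*exp(-7*t/4)/3; Var(X_t) = 8/7 - 8*exp(-7*t/2)/7

The OU SDE dX = -theta X dt + sigma dB admits the integrating factor exp(theta t): d(exp(theta t) X_t) = sigma exp(theta t) dB_t. Integrating from 0 to t:
  X_t = x_0 * exp(-theta t) + sigma * int_0^t exp(-theta (t-s)) dB_s.
The Itô integral has mean 0 and (by the Itô isometry) variance sigma^2 * int_0^t exp(-2 theta (t - s)) ds = sigma^2 * (1 - exp(-2 theta t)) / (2 theta).
With theta = 7/4, sigma = 2, x_0 = 4/3:
  E[X_t] = 4/3 * exp(-7/4 t) = 4*exp(-7*t/4)/3
  Var(X_t) = (2)^2 * (1 - exp(-2*7/4 t)) / (2 * 7/4) = 8/7 - 8*exp(-7*t/2)/7.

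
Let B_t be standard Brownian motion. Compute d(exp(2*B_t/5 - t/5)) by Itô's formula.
d(exp(2*B_t/5 - t/5)) = (-3*exp(2*B_t/5 - t/5)/25) dt + (2*exp(2*B_t/5 - t/5)/5) dB_t

Itô's formula for f(t, x): d f(t, B_t) = (f_t + (1/2) f_xx) dt + f_x dB_t. Compute partials of f(t, x) = exp(-t/5 + 2*x/5):
  f_t(t,x)  = -exp(-t/5 + 2*x/5)/5
  f_x(t,x)  = 2*exp(-t/5 + 2*x/5)/5
  f_xx(t,x) = 4*exp(-t/5 + 2*x/5)/25
Assemble drift = f_t + (1/2) f_xx = -3*exp(-t/5 + 2*x/5)/25 and diffusion = f_x = 2*exp(-t/5 + 2*x/5)/5. Substituting x = B_t:
  d(exp(2*B_t/5 - t/5)) = (-3*exp(2*B_t/5 - t/5)/25) dt + (2*exp(2*B_t/5 - t/5)/5) dB_t.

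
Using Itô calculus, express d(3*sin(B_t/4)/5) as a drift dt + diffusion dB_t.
d(3*sin(B_t/4)/5) = (-3*sin(B_t/4)/160) dt + (3*cos(B_t/4)/20) dB_t

Itô's formula for f(B_t) gives d f(B_t) = f'(B_t) dB_t + (1/2) f''(B_t) dt. Compute derivatives of f(x) = 3*sin(x/4)/5:
  f'(x)  = 3*cos(x/4)/20
  f''(x) = -3*sin(x/4)/80
Substitute x = B_t and multiply the f'' term by 1/2:
  drift     = (1/2) * (-3*sin(x/4)/80) evaluated at B_t = -3*sin(B_t/4)/160
  diffusion = (3*cos(x/4)/20) evaluated at B_t = 3*cos(B_t/4)/20
Therefore d(3*sin(B_t/4)/5) = (-3*sin(B_t/4)/160) dt + (3*cos(B_t/4)/20) dB_t.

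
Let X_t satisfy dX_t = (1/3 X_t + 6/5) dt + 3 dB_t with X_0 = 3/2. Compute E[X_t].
E[X_t] = 51*exp(t/3)/10 - 18/5

Taking expectations and using E[dB_t] = 0, the mean m(t) = E[X_t] satisfies the ODE m'(t) = a m(t) + b with m(0) = x_0. With a = 1/3, b = 6/5, x_0 = 3/2, the solution is
  m(t) = x_0 * exp(a t) + (b/a) * (exp(a t) - 1)
       = (3/2) * exp((1/3) t) + ((6/5)/(1/3)) * (exp((1/3) t) - 1)
       = 51*exp(t/3)/10 - 18/5.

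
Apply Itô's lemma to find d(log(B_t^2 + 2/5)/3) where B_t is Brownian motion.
d(log(B_t^2 + 2/5)/3) = (5*(2 - 5*B_t^2)/(3*(5*B_t^2 + 2)^2)) dt + (10*B_t/(3*(5*B_t^2 + 2))) dB_t

Itô's formula for f(B_t) gives d f(B_t) = f'(B_t) dB_t + (1/2) f''(B_t) dt. Compute derivatives of f(x) = log(x^2 + 2/5)/3:
  f'(x)  = 10*x/(3*(5*x^2 + 2))
  f''(x) = 10*(2 - 5*x^2)/(3*(5*x^2 + 2)^2)
Substitute x = B_t and multiply the f'' term by 1/2:
  drift     = (1/2) * (10*(2 - 5*x^2)/(3*(5*x^2 + 2)^2)) evaluated at B_t = 5*(2 - 5*B_t^2)/(3*(5*B_t^2 + 2)^2)
  diffusion = (10*x/(3*(5*x^2 + 2))) evaluated at B_t = 10*B_t/(3*(5*B_t^2 + 2))
Therefore d(log(B_t^2 + 2/5)/3) = (5*(2 - 5*B_t^2)/(3*(5*B_t^2 + 2)^2)) dt + (10*B_t/(3*(5*B_t^2 + 2))) dB_t.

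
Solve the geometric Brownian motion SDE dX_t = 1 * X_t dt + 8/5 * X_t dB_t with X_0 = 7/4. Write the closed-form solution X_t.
X_t = 7/4 * exp((-7/25) * t + (8/5) * B_t)

For GBM dX = mu X dt + sigma X dB with X_0 = x_0, apply Itô to Y = log X: dY = (mu - sigma^2/2) dt + sigma dB, so Y_t = log(x_0) + (mu - sigma^2/2) t + sigma B_t and hence X_t = x_0 * exp((mu - sigma^2/2) t + sigma B_t).
With mu = 1, sigma = 8/5, x_0 = 7/4, this gives:
  X_t = 7/4 * exp((-7/25) * t + (8/5) * B_t).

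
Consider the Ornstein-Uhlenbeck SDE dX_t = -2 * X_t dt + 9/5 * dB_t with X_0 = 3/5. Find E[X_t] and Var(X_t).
E[X_t] = 3*exp(-2*t)/5; Var(X_t) = 81/100 - 81*exp(-4*t)/100

The OU SDE dX = -theta X dt + sigma dB admits the integrating factor exp(theta t): d(exp(theta t) X_t) = sigma exp(theta t) dB_t. Integrating from 0 to t:
  X_t = x_0 * exp(-theta t) + sigma * int_0^t exp(-theta (t-s)) dB_s.
The Itô integral has mean 0 and (by the Itô isometry) variance sigma^2 * int_0^t exp(-2 theta (t - s)) ds = sigma^2 * (1 - exp(-2 theta t)) / (2 theta).
With theta = 2, sigma = 9/5, x_0 = 3/5:
  E[X_t] = 3/5 * exp(-2 t) = 3*exp(-2*t)/5
  Var(X_t) = (9/5)^2 * (1 - exp(-2*2 t)) / (2 * 2) = 81/100 - 81*exp(-4*t)/100.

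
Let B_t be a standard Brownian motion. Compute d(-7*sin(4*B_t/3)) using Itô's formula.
d(-7*sin(4*B_t/3)) = (56*sin(4*B_t/3)/9) dt + (-28*cos(4*B_t/3)/3) dB_t

Itô's formula for f(B_t) gives d f(B_t) = f'(B_t) dB_t + (1/2) f''(B_t) dt. Compute derivatives of f(x) = -7*sin(4*x/3):
  f'(x)  = -28*cos(4*x/3)/3
  f''(x) = 112*sin(4*x/3)/9
Substitute x = B_t and multiply the f'' term by 1/2:
  drift     = (1/2) * (112*sin(4*x/3)/9) evaluated at B_t = 56*sin(4*B_t/3)/9
  diffusion = (-28*cos(4*x/3)/3) evaluated at B_t = -28*cos(4*B_t/3)/3
Therefore d(-7*sin(4*B_t/3)) = (56*sin(4*B_t/3)/9) dt + (-28*cos(4*B_t/3)/3) dB_t.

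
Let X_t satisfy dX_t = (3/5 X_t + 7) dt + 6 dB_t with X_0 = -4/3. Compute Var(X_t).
Var(X_t) = 30*exp(6*t/5) - 30

The variance V(t) = Var(X_t) satisfies V'(t) = 2 a V(t) + c^2 with V(0) = 0 (drift coefficient is linear in X, diffusion is constant). With a = 3/5, c = 6, the solution is
  V(t) = (c^2 / (2 a)) * (exp(2 a t) - 1)
       = (6^2 / (2*(3/5))) * (exp((6/5) t) - 1)
       = 30*exp(6*t/5) - 30.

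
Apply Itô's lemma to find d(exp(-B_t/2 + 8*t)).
d(exp(-B_t/2 + 8*t)) = (65*exp(-B_t/2 + 8*t)/8) dt + (-exp(-B_t/2 + 8*t)/2) dB_t

Itô's formula for f(t, x): d f(t, B_t) = (f_t + (1/2) f_xx) dt + f_x dB_t. Compute partials of f(t, x) = exp(8*t - x/2):
  f_t(t,x)  = 8*exp(8*t - x/2)
  f_x(t,x)  = -exp(8*t - x/2)/2
  f_xx(t,x) = exp(8*t - x/2)/4
Assemble drift = f_t + (1/2) f_xx = 65*exp(8*t - x/2)/8 and diffusion = f_x = -exp(8*t - x/2)/2. Substituting x = B_t:
  d(exp(-B_t/2 + 8*t)) = (65*exp(-B_t/2 + 8*t)/8) dt + (-exp(-B_t/2 + 8*t)/2) dB_t.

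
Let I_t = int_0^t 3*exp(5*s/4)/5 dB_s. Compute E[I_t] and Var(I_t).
E[I_t] = 0; Var(I_t) = 18*exp(5*t/2)/125 - 18/125

The Itô integral of a deterministic integrand f(s) has mean 0 because each increment f(s) * (B_{s+ds} - B_s) has mean 0. By the Itô isometry:
  Var( int_0^t f(s) dB_s ) = E[ (int_0^t f(s) dB_s)^2 ] = int_0^t f(s)^2 ds.
Here f(s) = 3*exp(5*s/4)/5, so f(s)^2 = 9*exp(5*s/2)/25. Integrate:
  int_0^t (9*exp(5*s/2)/25) ds = 18*exp(5*t/2)/125 - 18/125.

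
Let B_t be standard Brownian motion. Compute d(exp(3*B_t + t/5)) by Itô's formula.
d(exp(3*B_t + t/5)) = (47*exp(3*B_t + t/5)/10) dt + (3*exp(3*B_t + t/5)) dB_t

Itô's formula for f(t, x): d f(t, B_t) = (f_t + (1/2) f_xx) dt + f_x dB_t. Compute partials of f(t, x) = exp(t/5 + 3*x):
  f_t(t,x)  = exp(t/5 + 3*x)/5
  f_x(t,x)  = 3*exp(t/5 + 3*x)
  f_xx(t,x) = 9*exp(t/5 + 3*x)
Assemble drift = f_t + (1/2) f_xx = 47*exp(t/5 + 3*x)/10 and diffusion = f_x = 3*exp(t/5 + 3*x). Substituting x = B_t:
  d(exp(3*B_t + t/5)) = (47*exp(3*B_t + t/5)/10) dt + (3*exp(3*B_t + t/5)) dB_t.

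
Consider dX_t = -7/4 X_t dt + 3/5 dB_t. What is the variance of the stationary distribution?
lim Var(X_t) = 18/175

The OU SDE dX = -theta X dt + sigma dB admits the integrating factor exp(theta t): d(exp(theta t) X_t) = sigma exp(theta t) dB_t. Integrating from 0 to t gives X_t = x_0 * exp(-theta t) + sigma * int_0^t exp(-theta (t-s)) dB_s for any initial x_0. The Itô integral has variance (by the Itô isometry) sigma^2 * int_0^t exp(-2 theta (t - s)) ds = sigma^2 * (1 - exp(-2 theta t)) / (2 theta), independent of x_0.
With theta = 7/4, sigma = 3/5:
  Var(X_t) = (3/5)^2 * (1 - exp(-2*7/4 t)) / (2 * 7/4) = 18/175 - 18*exp(-7*t/2)/175.
As t -> infinity, exp(-2*7/4 t) -> 0, so the stationary variance is sigma^2 / (2 theta) = 18/175.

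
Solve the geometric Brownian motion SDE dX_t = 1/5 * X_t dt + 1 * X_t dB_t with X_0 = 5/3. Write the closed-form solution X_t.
X_t = 5/3 * exp((-3/10) * t + (1) * B_t)

For GBM dX = mu X dt + sigma X dB with X_0 = x_0, apply Itô to Y = log X: dY = (mu - sigma^2/2) dt + sigma dB, so Y_t = log(x_0) + (mu - sigma^2/2) t + sigma B_t and hence X_t = x_0 * exp((mu - sigma^2/2) t + sigma B_t).
With mu = 1/5, sigma = 1, x_0 = 5/3, this gives:
  X_t = 5/3 * exp((-3/10) * t + (1) * B_t).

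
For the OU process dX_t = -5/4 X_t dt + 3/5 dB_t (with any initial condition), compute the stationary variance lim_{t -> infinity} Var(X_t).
lim Var(X_t) = 18/125

The OU SDE dX = -theta X dt + sigma dB admits the integrating factor exp(theta t): d(exp(theta t) X_t) = sigma exp(theta t) dB_t. Integrating from 0 to t gives X_t = x_0 * exp(-theta t) + sigma * int_0^t exp(-theta (t-s)) dB_s for any initial x_0. The Itô integral has variance (by the Itô isometry) sigma^2 * int_0^t exp(-2 theta (t - s)) ds = sigma^2 * (1 - exp(-2 theta t)) / (2 theta), independent of x_0.
With theta = 5/4, sigma = 3/5:
  Var(X_t) = (3/5)^2 * (1 - exp(-2*5/4 t)) / (2 * 5/4) = 18/125 - 18*exp(-5*t/2)/125.
As t -> infinity, exp(-2*5/4 t) -> 0, so the stationary variance is sigma^2 / (2 theta) = 18/125.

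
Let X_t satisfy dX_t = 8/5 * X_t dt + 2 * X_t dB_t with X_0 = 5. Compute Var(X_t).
Var(X_t) = 25*(exp(4*t) - 1)*exp(16*t/5)

For GBM dX = mu X dt + sigma X dB with X_0 = x_0, apply Itô to Y = log X: dY = (mu - sigma^2/2) dt + sigma dB, so Y_t = log(x_0) + (mu - sigma^2/2) t + sigma B_t and hence X_t = x_0 * exp((mu - sigma^2/2) t + sigma B_t).
With mu = 8/5, sigma = 2, x_0 = 5, this gives:
  X_t = 5 * exp((-2/5) * t + (2) * B_t).
Since sigma*B_t ~ Normal(0, sigma^2 t), E[exp(sigma*B_t)] = exp(sigma^2 t / 2); so E[X_t] = x_0 * exp((mu - sigma^2/2) t) * exp(sigma^2 t / 2) = x_0 * exp(mu t) = 5*exp(8*t/5).
Var(X_t) = E[X_t^2] - (E[X_t])^2 = x_0^2 * exp(2 mu t) * (exp(sigma^2 t) - 1) = 25*(exp(4*t) - 1)*exp(16*t/5).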